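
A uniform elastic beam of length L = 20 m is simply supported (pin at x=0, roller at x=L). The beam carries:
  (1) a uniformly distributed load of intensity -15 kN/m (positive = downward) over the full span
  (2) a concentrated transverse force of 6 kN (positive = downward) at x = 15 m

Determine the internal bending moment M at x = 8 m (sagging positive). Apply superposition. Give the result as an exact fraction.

Load 1 — uniform load w=-15 kN/m over full span:
  M_1 = wx(L-x)/2 = (-15)·8·(20-8)/2 = -720 kN·m
Load 2 — point force P=6 kN at a=15 m (b=L-a=5):
  M_2 = Pbx/L  [x≤a] = 6·5·8/20 = 12 kN·m
Superposition: M = Σ M_i = -708 kN·m ≈ -708.000000 kN·m

M(8) = -708 kN·m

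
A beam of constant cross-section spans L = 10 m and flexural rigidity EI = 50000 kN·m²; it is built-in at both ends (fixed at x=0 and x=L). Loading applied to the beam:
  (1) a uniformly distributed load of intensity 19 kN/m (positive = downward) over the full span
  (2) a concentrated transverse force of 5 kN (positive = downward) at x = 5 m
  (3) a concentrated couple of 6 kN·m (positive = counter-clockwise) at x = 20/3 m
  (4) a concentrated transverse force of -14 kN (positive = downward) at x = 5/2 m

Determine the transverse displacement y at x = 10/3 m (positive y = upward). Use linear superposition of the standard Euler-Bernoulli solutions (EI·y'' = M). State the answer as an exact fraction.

Load 1 — uniform load w=19 kN/m over full span:
  y_1 = -wx²(L-x)²/(24EI) = -19·(10/3)²·(10-(10/3))²/(24·50000) = -19/2430 m
Load 2 — point force P=5 kN at a=5 m (b=L-a=5):
  y_2 = -Pb²x²(3aL-(3a+b)x)/(6L³EI)  [x≤a] = -5·5²·(10/3)²·(3·5·10-(3·5+5)·(10/3))/(6·10³·50000) = -1/2592 m
Load 3 — applied couple M₀=6 kN·m at a=20/3 m (b=L-a=10/3):
  y_3 = (R_Ax³/6 - M_Ax²/2)/EI  [x≤a] with R_A=4/5, M_A=2 = ((4/5)·(10/3)³/6 - 2·(10/3)²/2)/50000 = -1/8100 m
Load 4 — point force P=-14 kN at a=5/2 m (b=L-a=15/2):
  y_4 = -Pa²(L-x)²(3bL-(3b+a)(L-x))/(6L³EI)  [x>a] = -(-14)·(5/2)²·(10-(10/3))²·(3·(15/2)·10-(3·(15/2)+(5/2))·(10-(10/3)))/(6·10³·50000) = 49/64800 m
Superposition: y = Σ y_i = -46/6075 m ≈ -0.007572 m

y(10/3) = -46/6075 m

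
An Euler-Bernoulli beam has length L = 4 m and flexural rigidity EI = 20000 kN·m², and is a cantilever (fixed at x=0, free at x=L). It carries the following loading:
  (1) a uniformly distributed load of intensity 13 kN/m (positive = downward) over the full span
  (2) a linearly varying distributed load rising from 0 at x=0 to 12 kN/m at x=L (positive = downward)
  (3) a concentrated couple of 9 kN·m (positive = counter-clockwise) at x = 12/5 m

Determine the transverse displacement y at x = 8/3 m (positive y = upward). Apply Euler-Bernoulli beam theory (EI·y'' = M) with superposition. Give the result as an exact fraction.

Load 1 — uniform load w=13 kN/m over full span:
  y_1 = -wx²(x²-4Lx+6L²)/(24EI) = -13·(8/3)²·((8/3)²-4·4·(8/3)+6·4²)/(24·20000) = -1768/151875 m
Load 2 — triangular load w₀=12 kN/m (0→w₀ over full span):
  y_2 = (w₀Lx³/12-w₀L²x²/6-w₀x⁵/(120L))/EI = (12·4·(8/3)³/12-12·4²·(8/3)²/6-12·(8/3)⁵/(120·4))/20000 = -5888/759375 m
Load 3 — applied couple M₀=9 kN·m at a=12/5 m (b=L-a=8/5):
  y_3 = M₀a(2x-a)/(2EI)  [x>a] = 9·(12/5)·(2·(8/3)-(12/5))/(2·20000) = 99/62500 m
Superposition: y = Σ y_i = -270503/15187500 m ≈ -0.017811 m

y(8/3) = -270503/15187500 m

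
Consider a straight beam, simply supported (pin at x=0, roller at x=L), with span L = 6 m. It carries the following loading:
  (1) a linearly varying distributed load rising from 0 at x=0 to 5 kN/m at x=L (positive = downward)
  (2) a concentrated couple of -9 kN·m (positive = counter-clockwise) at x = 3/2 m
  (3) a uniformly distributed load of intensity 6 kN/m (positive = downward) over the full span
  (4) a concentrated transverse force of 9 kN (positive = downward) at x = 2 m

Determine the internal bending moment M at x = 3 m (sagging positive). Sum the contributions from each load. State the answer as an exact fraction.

Load 1 — triangular load w₀=5 kN/m (0→w₀ over full span):
  M_1 = w₀Lx/6 - w₀x³/(6L) = 5·6·3/6 - 5·3³/(6·6) = 45/4 kN·m
Load 2 — applied couple M₀=-9 kN·m at a=3/2 m (b=L-a=9/2):
  M_2 = M₀x/L - M₀  [x>a] = (-9)·3/6 - (-9) = 9/2 kN·m
Load 3 — uniform load w=6 kN/m over full span:
  M_3 = wx(L-x)/2 = 6·3·(6-3)/2 = 27 kN·m
Load 4 — point force P=9 kN at a=2 m (b=L-a=4):
  M_4 = Pa(L-x)/L  [x>a] = 9·2·(6-3)/6 = 9 kN·m
Superposition: M = Σ M_i = 207/4 kN·m ≈ 51.750000 kN·m

M(3) = 207/4 kN·m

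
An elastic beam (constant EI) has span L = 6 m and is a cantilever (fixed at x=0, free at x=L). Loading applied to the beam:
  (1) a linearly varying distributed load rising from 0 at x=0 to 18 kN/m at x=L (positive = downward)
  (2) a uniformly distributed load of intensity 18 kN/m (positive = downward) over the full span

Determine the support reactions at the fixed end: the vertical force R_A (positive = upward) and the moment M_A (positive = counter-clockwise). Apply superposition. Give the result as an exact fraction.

R_A = 162 kN, M_A = 540 kN·m

Load 1 — triangular load w₀=18 kN/m (0→w₀ over full span):
  R_A = w₀L/2 = 18·6/2 = 54 kN
  M_A = w₀L²/3 = 18·6²/3 = 216 kN·m
Load 2 — uniform load w=18 kN/m over full span:
  R_A = wL = 18·6 = 108 kN
  M_A = wL²/2 = 18·6²/2 = 324 kN·m
Superposition: R_A = 162 kN, M_A = 540 kN·m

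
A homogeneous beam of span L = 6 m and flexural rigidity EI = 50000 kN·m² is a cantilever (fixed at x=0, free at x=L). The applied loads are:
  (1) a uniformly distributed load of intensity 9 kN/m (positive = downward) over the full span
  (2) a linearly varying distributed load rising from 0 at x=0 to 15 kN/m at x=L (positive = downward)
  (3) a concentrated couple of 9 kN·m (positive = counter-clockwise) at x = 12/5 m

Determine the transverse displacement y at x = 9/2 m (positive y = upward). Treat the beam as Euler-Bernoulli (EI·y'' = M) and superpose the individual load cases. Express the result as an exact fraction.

Load 1 — uniform load w=9 kN/m over full span:
  y_1 = -wx²(x²-4Lx+6L²)/(24EI) = -9·(9/2)²·((9/2)²-4·6·(9/2)+6·6²)/(24·50000) = -124659/6400000 m
Load 2 — triangular load w₀=15 kN/m (0→w₀ over full span):
  y_2 = (w₀Lx³/12-w₀L²x²/6-w₀x⁵/(120L))/EI = (15·6·(9/2)³/12-15·6²·(9/2)²/6-15·(9/2)⁵/(120·6))/50000 = -602883/25600000 m
Load 3 — applied couple M₀=9 kN·m at a=12/5 m (b=L-a=18/5):
  y_3 = M₀a(2x-a)/(2EI)  [x>a] = 9·(12/5)·(2·(9/2)-(12/5))/(2·50000) = 891/625000 m
Superposition: y = Σ y_i = -26625591/640000000 m ≈ -0.041602 m

y(9/2) = -26625591/640000000 m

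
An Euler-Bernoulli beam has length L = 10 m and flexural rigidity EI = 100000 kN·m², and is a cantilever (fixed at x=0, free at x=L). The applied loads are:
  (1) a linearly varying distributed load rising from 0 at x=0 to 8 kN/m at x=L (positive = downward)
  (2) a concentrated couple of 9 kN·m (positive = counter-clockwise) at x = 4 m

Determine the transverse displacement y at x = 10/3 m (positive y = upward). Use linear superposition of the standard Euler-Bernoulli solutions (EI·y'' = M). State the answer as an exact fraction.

y(10/3) = -17311/1458000 m

Load 1 — triangular load w₀=8 kN/m (0→w₀ over full span):
  y_1 = (w₀Lx³/12-w₀L²x²/6-w₀x⁵/(120L))/EI = (8·10·(10/3)³/12-8·10²·(10/3)²/6-8·(10/3)⁵/(120·10))/100000 = -451/36450 m
Load 2 — applied couple M₀=9 kN·m at a=4 m (b=L-a=6):
  y_2 = M₀x²/(2EI)  [x≤a] = 9·(10/3)²/(2·100000) = 1/2000 m
Superposition: y = Σ y_i = -17311/1458000 m ≈ -0.011873 m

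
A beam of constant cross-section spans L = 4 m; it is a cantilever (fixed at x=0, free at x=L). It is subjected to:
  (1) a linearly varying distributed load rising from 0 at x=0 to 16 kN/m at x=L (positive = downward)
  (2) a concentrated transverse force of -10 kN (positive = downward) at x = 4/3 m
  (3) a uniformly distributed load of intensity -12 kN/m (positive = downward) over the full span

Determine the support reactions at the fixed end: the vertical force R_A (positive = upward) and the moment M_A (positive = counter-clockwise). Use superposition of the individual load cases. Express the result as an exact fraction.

Load 1 — triangular load w₀=16 kN/m (0→w₀ over full span):
  R_A = w₀L/2 = 16·4/2 = 32 kN
  M_A = w₀L²/3 = 16·4²/3 = 256/3 kN·m
Load 2 — point force P=-10 kN at a=4/3 m (b=L-a=8/3):
  R_A = P = (-10) = -10 kN
  M_A = Pa = (-10)·(4/3) = -40/3 kN·m
Load 3 — uniform load w=-12 kN/m over full span:
  R_A = wL = (-12)·4 = -48 kN
  M_A = wL²/2 = (-12)·4²/2 = -96 kN·m
Superposition: R_A = -26 kN, M_A = -24 kN·m

R_A = -26 kN, M_A = -24 kN·m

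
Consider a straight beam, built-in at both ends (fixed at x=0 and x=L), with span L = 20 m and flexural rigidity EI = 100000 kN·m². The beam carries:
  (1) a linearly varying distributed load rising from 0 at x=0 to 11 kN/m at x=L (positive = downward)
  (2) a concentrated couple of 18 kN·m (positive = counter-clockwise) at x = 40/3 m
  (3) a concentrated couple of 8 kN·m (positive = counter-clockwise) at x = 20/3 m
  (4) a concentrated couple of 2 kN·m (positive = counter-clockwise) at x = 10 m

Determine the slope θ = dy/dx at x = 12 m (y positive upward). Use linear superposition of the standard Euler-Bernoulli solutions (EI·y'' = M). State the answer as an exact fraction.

Load 1 — triangular load w₀=11 kN/m (0→w₀ over full span):
  θ_1 = -w₀(2x(L-x)(L-2x)(x+2L)+x²(L-x)²)/(120LEI) = -11·(2·12·(20-12)·(20-2·12)·(12+2·20)+12²·(20-12)²)/(120·20·100000) = 22/15625 rad
Load 2 — applied couple M₀=18 kN·m at a=40/3 m (b=L-a=20/3):
  θ_2 = (R_Ax²/2 - M_Ax)/EI  [x≤a] with R_A=6/5, M_A=6 = ((6/5)·12²/2 - 6·12)/100000 = 9/62500 rad
Load 3 — applied couple M₀=8 kN·m at a=20/3 m (b=L-a=40/3):
  θ_3 = (R_Ax²/2 - M_Ax - M₀(x-a))/EI  [x>a] with R_A=8/15, M_A=0 = ((8/15)·12²/2 - 0·12 - 8·(12-(20/3)))/100000 = -2/46875 rad
Load 4 — applied couple M₀=2 kN·m at a=10 m (b=L-a=10):
  θ_4 = (R_Ax²/2 - M_Ax - M₀(x-a))/EI  [x>a] with R_A=3/20, M_A=1/2 = ((3/20)·12²/2 - (1/2)·12 - 2·(12-10))/100000 = 1/125000 rad
Superposition: θ = Σ θ_i = 569/375000 rad ≈ 0.001517 rad

θ(12) = 569/375000 rad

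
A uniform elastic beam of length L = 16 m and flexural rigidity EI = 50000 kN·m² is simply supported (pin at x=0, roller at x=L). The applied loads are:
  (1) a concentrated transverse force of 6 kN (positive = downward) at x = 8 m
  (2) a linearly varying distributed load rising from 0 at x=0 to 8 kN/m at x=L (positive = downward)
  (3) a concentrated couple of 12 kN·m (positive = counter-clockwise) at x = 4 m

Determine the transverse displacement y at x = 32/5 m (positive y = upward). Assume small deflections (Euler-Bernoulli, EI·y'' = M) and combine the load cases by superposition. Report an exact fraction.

y(32/5) = -10355822/146484375 m

Load 1 — point force P=6 kN at a=8 m (b=L-a=8):
  y_1 = -Pbx(L²-b²-x²)/(6LEI)  [x≤a] = -6·8·(32/5)·(16²-8²-(32/5)²)/(6·16·50000) = -3776/390625 m
Load 2 — triangular load w₀=8 kN/m (0→w₀ over full span):
  y_2 = -w₀x(7L⁴-10L²x²+3x⁴)/(360LEI) = -8·(32/5)·(7·16⁴-10·16²·(32/5)²+3·(32/5)⁴)/(360·16·50000) = -9347072/146484375 m
Load 3 — applied couple M₀=12 kN·m at a=4 m (b=L-a=12):
  y_3 = (M₀x³/(6L)-M₀(x-a)²/2+C₁x)/EI  [x>a] with C₁=M₀(3b²-L²)/(6L)=22 = (12·(32/5)³/(6·16)-12·((32/5)-4)²/2+22·(32/5))/50000 = 1086/390625 m
Superposition: y = Σ y_i = -10355822/146484375 m ≈ -0.070696 m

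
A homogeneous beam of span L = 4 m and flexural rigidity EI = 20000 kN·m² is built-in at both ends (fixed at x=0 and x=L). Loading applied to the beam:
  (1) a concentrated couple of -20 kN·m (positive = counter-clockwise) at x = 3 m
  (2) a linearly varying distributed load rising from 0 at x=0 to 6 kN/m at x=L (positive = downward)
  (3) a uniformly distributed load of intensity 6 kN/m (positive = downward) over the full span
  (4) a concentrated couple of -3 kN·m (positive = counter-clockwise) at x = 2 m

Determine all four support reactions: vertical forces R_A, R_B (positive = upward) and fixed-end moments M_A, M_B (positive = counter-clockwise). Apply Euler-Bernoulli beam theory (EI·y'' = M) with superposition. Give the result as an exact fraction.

Load 1 — applied couple M₀=-20 kN·m at a=3 m (b=L-a=1):
  R_A = 6M₀ab/L³ = 6·(-20)·3·1/4³ = -45/8 kN
  M_A = M₀b(2a-b)/L² = (-20)·1·(2·3-1)/4² = -25/4 kN·m
  R_B = -6M₀ab/L³ = -6·(-20)·3·1/4³ = 45/8 kN
  M_B = M₀a(2b-a)/L² = (-20)·3·(2·1-3)/4² = 15/4 kN·m
Load 2 — triangular load w₀=6 kN/m (0→w₀ over full span):
  R_A = 3w₀L/20 = 3·6·4/20 = 18/5 kN
  M_A = w₀L²/30 = 6·4²/30 = 16/5 kN·m
  R_B = 7w₀L/20 = 7·6·4/20 = 42/5 kN
  M_B = -w₀L²/20 = -6·4²/20 = -24/5 kN·m
Load 3 — uniform load w=6 kN/m over full span:
  R_A = wL/2 = 6·4/2 = 12 kN
  M_A = wL²/12 = 6·4²/12 = 8 kN·m
  R_B = wL/2 = 6·4/2 = 12 kN
  M_B = -wL²/12 = -6·4²/12 = -8 kN·m
Load 4 — applied couple M₀=-3 kN·m at a=2 m (b=L-a=2):
  R_A = 6M₀ab/L³ = 6·(-3)·2·2/4³ = -9/8 kN
  M_A = M₀b(2a-b)/L² = (-3)·2·(2·2-2)/4² = -3/4 kN·m
  R_B = -6M₀ab/L³ = -6·(-3)·2·2/4³ = 9/8 kN
  M_B = M₀a(2b-a)/L² = (-3)·2·(2·2-2)/4² = -3/4 kN·m
Superposition: R_A = 177/20 kN, M_A = 21/5 kN·m, R_B = 543/20 kN, M_B = -49/5 kN·m

R_A = 177/20 kN, M_A = 21/5 kN·m, R_B = 543/20 kN, M_B = -49/5 kN·m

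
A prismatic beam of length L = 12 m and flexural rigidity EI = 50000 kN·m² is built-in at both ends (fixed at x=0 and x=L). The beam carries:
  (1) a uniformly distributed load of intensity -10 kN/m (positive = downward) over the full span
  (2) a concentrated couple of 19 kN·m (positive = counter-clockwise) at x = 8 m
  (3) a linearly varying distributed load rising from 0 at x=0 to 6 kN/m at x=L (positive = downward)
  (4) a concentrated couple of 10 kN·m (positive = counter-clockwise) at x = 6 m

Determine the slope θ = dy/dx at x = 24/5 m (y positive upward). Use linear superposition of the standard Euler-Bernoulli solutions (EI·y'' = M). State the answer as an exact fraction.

θ(24/5) = 6337/7812500 rad

Load 1 — uniform load w=-10 kN/m over full span:
  θ_1 = -wx(L-x)(L-2x)/(12EI) = -(-10)·(24/5)·(12-(24/5))·(12-2·(24/5))/(12·50000) = 108/78125 rad
Load 2 — applied couple M₀=19 kN·m at a=8 m (b=L-a=4):
  θ_2 = (R_Ax²/2 - M_Ax)/EI  [x≤a] with R_A=19/9, M_A=19/3 = ((19/9)·(24/5)²/2 - (19/3)·(24/5))/50000 = -19/156250 rad
Load 3 — triangular load w₀=6 kN/m (0→w₀ over full span):
  θ_3 = -w₀(2x(L-x)(L-2x)(x+2L)+x²(L-x)²)/(120LEI) = -6·(2·(24/5)·(12-(24/5))·(12-2·(24/5))·((24/5)+2·12)+(24/5)²·(12-(24/5))²)/(120·12·50000) = -972/1953125 rad
Load 4 — applied couple M₀=10 kN·m at a=6 m (b=L-a=6):
  θ_4 = (R_Ax²/2 - M_Ax)/EI  [x≤a] with R_A=5/4, M_A=5/2 = ((5/4)·(24/5)²/2 - (5/2)·(24/5))/50000 = 3/62500 rad
Superposition: θ = Σ θ_i = 6337/7812500 rad ≈ 0.000811 rad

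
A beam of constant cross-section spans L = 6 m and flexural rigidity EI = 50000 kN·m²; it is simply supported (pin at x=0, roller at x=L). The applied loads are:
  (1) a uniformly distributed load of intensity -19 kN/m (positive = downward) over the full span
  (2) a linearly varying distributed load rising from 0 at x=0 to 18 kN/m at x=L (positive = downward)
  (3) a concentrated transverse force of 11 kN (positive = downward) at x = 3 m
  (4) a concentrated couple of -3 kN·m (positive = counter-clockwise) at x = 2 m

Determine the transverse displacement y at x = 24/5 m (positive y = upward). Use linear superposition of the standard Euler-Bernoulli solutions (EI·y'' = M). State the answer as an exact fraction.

y(24/5) = 2039019/1562500000 m

Load 1 — uniform load w=-19 kN/m over full span:
  y_1 = -wx(L³-2Lx²+x³)/(24EI) = -(-19)·(24/5)·(6³-2·6·(24/5)²+(24/5)³)/(24·50000) = 14877/3906250 m
Load 2 — triangular load w₀=18 kN/m (0→w₀ over full span):
  y_2 = -w₀x(7L⁴-10L²x²+3x⁴)/(360LEI) = -18·(24/5)·(7·6⁴-10·6²·(24/5)²+3·(24/5)⁴)/(360·6·50000) = -92583/48828125 m
Load 3 — point force P=11 kN at a=3 m (b=L-a=3):
  y_3 = -Pa(L-x)(2Lx-a²-x²)/(6LEI)  [x>a] = -11·3·(6-(24/5))·(2·6·(24/5)-3²-(24/5)²)/(6·6·50000) = -7029/12500000 m
Load 4 — applied couple M₀=-3 kN·m at a=2 m (b=L-a=4):
  y_4 = (M₀x³/(6L)-M₀(x-a)²/2+C₁x)/EI  [x>a] with C₁=M₀(3b²-L²)/(6L)=-1 = ((-3)·(24/5)³/(6·6)-(-3)·((24/5)-2)²/2+(-1)·(24/5))/50000 = -141/3125000 m
Superposition: y = Σ y_i = 2039019/1562500000 m ≈ 0.001305 m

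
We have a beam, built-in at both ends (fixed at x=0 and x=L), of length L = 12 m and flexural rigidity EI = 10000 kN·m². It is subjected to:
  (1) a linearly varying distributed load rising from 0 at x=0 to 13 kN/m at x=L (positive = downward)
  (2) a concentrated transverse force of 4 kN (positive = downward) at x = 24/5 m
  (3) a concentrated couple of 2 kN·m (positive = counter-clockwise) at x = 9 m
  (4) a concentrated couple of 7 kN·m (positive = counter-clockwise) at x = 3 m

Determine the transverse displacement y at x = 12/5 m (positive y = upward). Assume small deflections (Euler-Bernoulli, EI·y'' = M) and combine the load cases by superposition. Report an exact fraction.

Load 1 — triangular load w₀=13 kN/m (0→w₀ over full span):
  y_1 = -w₀x²(L-x)²(x+2L)/(120LEI) = -13·(12/5)²·(12-(12/5))²·((12/5)+2·12)/(120·12·10000) = -123552/9765625 m
Load 2 — point force P=4 kN at a=24/5 m (b=L-a=36/5):
  y_2 = -Pb²x²(3aL-(3a+b)x)/(6L³EI)  [x≤a] = -4·(36/5)²·(12/5)²·(3·(24/5)·12-(3·(24/5)+(36/5))·(12/5))/(6·12³·10000) = -13608/9765625 m
Load 3 — applied couple M₀=2 kN·m at a=9 m (b=L-a=3):
  y_3 = (R_Ax³/6 - M_Ax²/2)/EI  [x≤a] with R_A=3/16, M_A=5/8 = ((3/16)·(12/5)³/6 - (5/8)·(12/5)²/2)/10000 = -171/1250000 m
Load 4 — applied couple M₀=7 kN·m at a=3 m (b=L-a=9):
  y_4 = (R_Ax³/6 - M_Ax²/2)/EI  [x≤a] with R_A=21/32, M_A=-21/16 = ((21/32)·(12/5)³/6 - (-21/16)·(12/5)²/2)/10000 = 1323/2500000 m
Superposition: y = Σ y_i = -853299/62500000 m ≈ -0.013653 m

y(12/5) = -853299/62500000 m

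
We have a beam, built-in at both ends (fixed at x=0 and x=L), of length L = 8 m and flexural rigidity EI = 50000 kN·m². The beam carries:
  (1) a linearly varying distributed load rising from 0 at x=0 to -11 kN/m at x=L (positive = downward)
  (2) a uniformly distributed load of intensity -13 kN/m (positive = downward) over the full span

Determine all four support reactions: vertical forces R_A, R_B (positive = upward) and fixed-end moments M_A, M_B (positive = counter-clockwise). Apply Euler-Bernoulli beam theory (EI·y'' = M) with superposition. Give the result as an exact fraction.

R_A = -326/5 kN, M_A = -464/5 kN·m, R_B = -414/5 kN, M_B = 1568/15 kN·m

Load 1 — triangular load w₀=-11 kN/m (0→w₀ over full span):
  R_A = 3w₀L/20 = 3·(-11)·8/20 = -66/5 kN
  M_A = w₀L²/30 = (-11)·8²/30 = -352/15 kN·m
  R_B = 7w₀L/20 = 7·(-11)·8/20 = -154/5 kN
  M_B = -w₀L²/20 = -(-11)·8²/20 = 176/5 kN·m
Load 2 — uniform load w=-13 kN/m over full span:
  R_A = wL/2 = (-13)·8/2 = -52 kN
  M_A = wL²/12 = (-13)·8²/12 = -208/3 kN·m
  R_B = wL/2 = (-13)·8/2 = -52 kN
  M_B = -wL²/12 = -(-13)·8²/12 = 208/3 kN·m
Superposition: R_A = -326/5 kN, M_A = -464/5 kN·m, R_B = -414/5 kN, M_B = 1568/15 kN·m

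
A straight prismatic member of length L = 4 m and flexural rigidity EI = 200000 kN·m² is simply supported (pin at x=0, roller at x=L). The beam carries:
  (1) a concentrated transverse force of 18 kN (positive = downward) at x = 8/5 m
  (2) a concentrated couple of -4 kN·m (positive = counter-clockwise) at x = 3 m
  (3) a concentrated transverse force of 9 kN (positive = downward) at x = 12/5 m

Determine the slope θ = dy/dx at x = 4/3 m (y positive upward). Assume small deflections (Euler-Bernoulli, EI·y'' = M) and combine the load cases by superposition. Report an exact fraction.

Load 1 — point force P=18 kN at a=8/5 m (b=L-a=12/5):
  θ_1 = -Pb(L²-b²-3x²)/(6LEI)  [x≤a] = -18·(12/5)·(4²-(12/5)²-3·(4/3)²)/(6·4·200000) = -69/1562500 rad
Load 2 — applied couple M₀=-4 kN·m at a=3 m (b=L-a=1):
  θ_2 = (M₀x²/(2L)+C₁)/EI  [x≤a] with C₁=M₀(3b²-L²)/(6L)=13/6 = ((-4)·(4/3)²/(2·4)+(13/6))/200000 = 23/3600000 rad
Load 3 — point force P=9 kN at a=12/5 m (b=L-a=8/5):
  θ_3 = -Pb(L²-b²-3x²)/(6LEI)  [x≤a] = -9·(8/5)·(4²-(8/5)²-3·(4/3)²)/(6·4·200000) = -19/781250 rad
Superposition: θ = Σ θ_i = -27941/450000000 rad ≈ -0.000062 rad

θ(4/3) = -27941/450000000 rad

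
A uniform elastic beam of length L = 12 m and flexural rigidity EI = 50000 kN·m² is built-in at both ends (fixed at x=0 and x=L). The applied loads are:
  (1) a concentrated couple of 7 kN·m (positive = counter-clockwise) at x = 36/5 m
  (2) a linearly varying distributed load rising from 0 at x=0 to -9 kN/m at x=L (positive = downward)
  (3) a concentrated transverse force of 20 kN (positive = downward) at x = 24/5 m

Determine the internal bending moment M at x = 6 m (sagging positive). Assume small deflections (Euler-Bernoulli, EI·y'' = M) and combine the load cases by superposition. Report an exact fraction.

Load 1 — applied couple M₀=7 kN·m at a=36/5 m (b=L-a=24/5):
  M_1 = R_Ax - M_A  [x≤a] with R_A=21/25, M_A=56/25 = (21/25)·6 - (56/25) = 14/5 kN·m
Load 2 — triangular load w₀=-9 kN/m (0→w₀ over full span):
  M_2 = 3w₀Lx/20 - w₀L²/30 - w₀x³/(6L) = 3·(-9)·12·6/20 - (-9)·12²/30 - (-9)·6³/(6·12) = -27 kN·m
Load 3 — point force P=20 kN at a=24/5 m (b=L-a=36/5):
  M_3 = Pa²(a+3b)(L-x)/L³ - Pa²b/L²  [x>a] = 20·(24/5)²·((24/5)+3·(36/5))·(12-6)/12³ - 20·(24/5)²·(36/5)/12² = 96/5 kN·m
Superposition: M = Σ M_i = -5 kN·m ≈ -5.000000 kN·m

M(6) = -5 kN·m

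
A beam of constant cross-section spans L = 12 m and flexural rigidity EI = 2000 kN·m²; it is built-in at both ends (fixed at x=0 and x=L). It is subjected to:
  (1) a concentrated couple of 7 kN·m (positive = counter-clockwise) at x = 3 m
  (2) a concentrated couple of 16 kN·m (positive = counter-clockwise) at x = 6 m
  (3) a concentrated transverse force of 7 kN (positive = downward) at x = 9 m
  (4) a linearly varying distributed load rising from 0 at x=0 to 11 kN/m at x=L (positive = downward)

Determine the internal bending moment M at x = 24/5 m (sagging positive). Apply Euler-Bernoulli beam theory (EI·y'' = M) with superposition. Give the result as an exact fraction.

Load 1 — applied couple M₀=7 kN·m at a=3 m (b=L-a=9):
  M_1 = R_Ax - M_A - M₀  [x>a] with R_A=21/32, M_A=-21/16 = (21/32)·(24/5) - (-21/16) - 7 = -203/80 kN·m
Load 2 — applied couple M₀=16 kN·m at a=6 m (b=L-a=6):
  M_2 = R_Ax - M_A  [x≤a] with R_A=2, M_A=4 = 2·(24/5) - 4 = 28/5 kN·m
Load 3 — point force P=7 kN at a=9 m (b=L-a=3):
  M_3 = Pb²(3a+b)x/L³ - Pab²/L²  [x≤a] = 7·3²·(3·9+3)·(24/5)/12³ - 7·9·3²/12² = 21/16 kN·m
Load 4 — triangular load w₀=11 kN/m (0→w₀ over full span):
  M_4 = 3w₀Lx/20 - w₀L²/30 - w₀x³/(6L) = 3·11·12·(24/5)/20 - 11·12²/30 - 11·(24/5)³/(6·12) = 3168/125 kN·m
Superposition: M = Σ M_i = 29719/1000 kN·m ≈ 29.719000 kN·m

M(24/5) = 29719/1000 kN·m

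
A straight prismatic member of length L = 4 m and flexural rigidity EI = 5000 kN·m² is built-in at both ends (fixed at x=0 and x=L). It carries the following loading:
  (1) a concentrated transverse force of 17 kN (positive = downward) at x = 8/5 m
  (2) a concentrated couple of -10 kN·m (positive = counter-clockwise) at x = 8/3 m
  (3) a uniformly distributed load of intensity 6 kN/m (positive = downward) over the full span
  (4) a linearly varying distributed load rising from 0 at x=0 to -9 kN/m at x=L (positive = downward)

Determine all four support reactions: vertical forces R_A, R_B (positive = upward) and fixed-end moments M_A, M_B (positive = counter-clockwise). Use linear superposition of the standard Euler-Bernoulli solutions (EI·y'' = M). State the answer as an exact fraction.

Load 1 — point force P=17 kN at a=8/5 m (b=L-a=12/5):
  R_A = Pb²(3a+b)/L³ = 17·(12/5)²·(3·(8/5)+(12/5))/4³ = 1377/125 kN
  M_A = Pab²/L² = 17·(8/5)·(12/5)²/4² = 1224/125 kN·m
  R_B = Pa²(a+3b)/L³ = 17·(8/5)²·((8/5)+3·(12/5))/4³ = 748/125 kN
  M_B = -Pa²b/L² = -17·(8/5)²·(12/5)/4² = -816/125 kN·m
Load 2 — applied couple M₀=-10 kN·m at a=8/3 m (b=L-a=4/3):
  R_A = 6M₀ab/L³ = 6·(-10)·(8/3)·(4/3)/4³ = -10/3 kN
  M_A = M₀b(2a-b)/L² = (-10)·(4/3)·(2·(8/3)-(4/3))/4² = -10/3 kN·m
  R_B = -6M₀ab/L³ = -6·(-10)·(8/3)·(4/3)/4³ = 10/3 kN
  M_B = M₀a(2b-a)/L² = (-10)·(8/3)·(2·(4/3)-(8/3))/4² = 0 kN·m
Load 3 — uniform load w=6 kN/m over full span:
  R_A = wL/2 = 6·4/2 = 12 kN
  M_A = wL²/12 = 6·4²/12 = 8 kN·m
  R_B = wL/2 = 6·4/2 = 12 kN
  M_B = -wL²/12 = -6·4²/12 = -8 kN·m
Load 4 — triangular load w₀=-9 kN/m (0→w₀ over full span):
  R_A = 3w₀L/20 = 3·(-9)·4/20 = -27/5 kN
  M_A = w₀L²/30 = (-9)·4²/30 = -24/5 kN·m
  R_B = 7w₀L/20 = 7·(-9)·4/20 = -63/5 kN
  M_B = -w₀L²/20 = -(-9)·4²/20 = 36/5 kN·m
Superposition: R_A = 5356/375 kN, M_A = 3622/375 kN·m, R_B = 3269/375 kN, M_B = -916/125 kN·m

R_A = 5356/375 kN, M_A = 3622/375 kN·m, R_B = 3269/375 kN, M_B = -916/125 kN·m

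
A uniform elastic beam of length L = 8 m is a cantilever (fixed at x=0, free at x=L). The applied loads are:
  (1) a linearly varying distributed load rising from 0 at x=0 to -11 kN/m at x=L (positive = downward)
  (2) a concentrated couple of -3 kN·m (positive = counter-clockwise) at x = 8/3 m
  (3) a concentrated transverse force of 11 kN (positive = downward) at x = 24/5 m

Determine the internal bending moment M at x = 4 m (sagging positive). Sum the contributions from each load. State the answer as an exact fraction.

Load 1 — triangular load w₀=-11 kN/m (0→w₀ over full span):
  M_1 = w₀Lx/2 - w₀L²/3 - w₀x³/(6L) = (-11)·8·4/2 - (-11)·8²/3 - (-11)·4³/(6·8) = 220/3 kN·m
Load 2 — applied couple M₀=-3 kN·m at a=8/3 m (b=L-a=16/3):
  M_2 = 0  [x>a] = 0 kN·m
Load 3 — point force P=11 kN at a=24/5 m (b=L-a=16/5):
  M_3 = -P(a-x)  [x≤a] = -11·((24/5)-4) = -44/5 kN·m
Superposition: M = Σ M_i = 968/15 kN·m ≈ 64.533333 kN·m

M(4) = 968/15 kN·m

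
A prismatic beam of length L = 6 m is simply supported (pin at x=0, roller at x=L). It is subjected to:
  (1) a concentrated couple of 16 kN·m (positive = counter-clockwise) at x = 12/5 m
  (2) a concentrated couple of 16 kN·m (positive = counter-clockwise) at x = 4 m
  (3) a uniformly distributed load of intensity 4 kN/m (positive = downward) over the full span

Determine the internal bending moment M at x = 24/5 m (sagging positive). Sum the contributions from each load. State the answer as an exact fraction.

Load 1 — applied couple M₀=16 kN·m at a=12/5 m (b=L-a=18/5):
  M_1 = M₀x/L - M₀  [x>a] = 16·(24/5)/6 - 16 = -16/5 kN·m
Load 2 — applied couple M₀=16 kN·m at a=4 m (b=L-a=2):
  M_2 = M₀x/L - M₀  [x>a] = 16·(24/5)/6 - 16 = -16/5 kN·m
Load 3 — uniform load w=4 kN/m over full span:
  M_3 = wx(L-x)/2 = 4·(24/5)·(6-(24/5))/2 = 288/25 kN·m
Superposition: M = Σ M_i = 128/25 kN·m ≈ 5.120000 kN·m

M(24/5) = 128/25 kN·m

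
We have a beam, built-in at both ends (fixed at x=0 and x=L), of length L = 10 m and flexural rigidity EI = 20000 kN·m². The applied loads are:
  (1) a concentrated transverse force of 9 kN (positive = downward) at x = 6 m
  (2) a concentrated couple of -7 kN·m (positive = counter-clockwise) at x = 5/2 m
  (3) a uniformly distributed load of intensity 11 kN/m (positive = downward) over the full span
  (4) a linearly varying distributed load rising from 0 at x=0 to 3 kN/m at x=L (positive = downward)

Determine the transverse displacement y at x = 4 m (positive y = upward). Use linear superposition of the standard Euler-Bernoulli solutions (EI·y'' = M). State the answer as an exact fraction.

Load 1 — point force P=9 kN at a=6 m (b=L-a=4):
  y_1 = -Pb²x²(3aL-(3a+b)x)/(6L³EI)  [x≤a] = -9·4²·4²·(3·6·10-(3·6+4)·4)/(6·10³·20000) = -138/78125 m
Load 2 — applied couple M₀=-7 kN·m at a=5/2 m (b=L-a=15/2):
  y_2 = (R_Ax³/6 - M_Ax²/2 - M₀(x-a)²/2)/EI  [x>a] with R_A=-63/80, M_A=21/16 = ((-63/80)·4³/6 - (21/16)·4²/2 - (-7)·(4-(5/2))²/2)/20000 = -441/800000 m
Load 3 — uniform load w=11 kN/m over full span:
  y_3 = -wx²(L-x)²/(24EI) = -11·4²·(10-4)²/(24·20000) = -33/2500 m
Load 4 — triangular load w₀=3 kN/m (0→w₀ over full span):
  y_4 = -w₀x²(L-x)²(x+2L)/(120LEI) = -3·4²·(10-4)²·(4+2·10)/(120·10·20000) = -27/15625 m
Superposition: y = Σ y_i = -344913/20000000 m ≈ -0.017246 m

y(4) = -344913/20000000 m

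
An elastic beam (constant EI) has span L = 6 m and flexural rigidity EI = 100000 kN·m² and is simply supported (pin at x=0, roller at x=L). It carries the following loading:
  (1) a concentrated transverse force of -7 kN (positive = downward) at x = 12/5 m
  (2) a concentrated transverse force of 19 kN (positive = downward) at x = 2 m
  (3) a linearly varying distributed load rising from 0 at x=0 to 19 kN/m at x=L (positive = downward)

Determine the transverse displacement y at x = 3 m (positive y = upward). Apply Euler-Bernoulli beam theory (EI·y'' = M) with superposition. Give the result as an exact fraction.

Load 1 — point force P=-7 kN at a=12/5 m (b=L-a=18/5):
  y_1 = -Pa(L-x)(2Lx-a²-x²)/(6LEI)  [x>a] = -(-7)·(12/5)·(6-3)·(2·6·3-(12/5)²-3²)/(6·6·100000) = 3717/12500000 m
Load 2 — point force P=19 kN at a=2 m (b=L-a=4):
  y_2 = -Pa(L-x)(2Lx-a²-x²)/(6LEI)  [x>a] = -19·2·(6-3)·(2·6·3-2²-3²)/(6·6·100000) = -437/600000 m
Load 3 — triangular load w₀=19 kN/m (0→w₀ over full span):
  y_3 = -w₀x(7L⁴-10L²x²+3x⁴)/(360LEI) = -19·3·(7·6⁴-10·6²·3²+3·3⁴)/(360·6·100000) = -513/320000 m
Superposition: y = Σ y_i = -1220459/600000000 m ≈ -0.002034 m

y(3) = -1220459/600000000 m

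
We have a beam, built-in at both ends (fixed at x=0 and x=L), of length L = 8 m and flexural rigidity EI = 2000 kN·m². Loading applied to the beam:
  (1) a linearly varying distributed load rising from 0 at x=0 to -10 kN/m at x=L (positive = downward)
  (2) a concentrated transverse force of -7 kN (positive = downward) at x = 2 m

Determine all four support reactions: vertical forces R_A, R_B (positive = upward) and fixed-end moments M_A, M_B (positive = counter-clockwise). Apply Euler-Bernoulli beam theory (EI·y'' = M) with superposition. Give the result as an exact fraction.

Load 1 — triangular load w₀=-10 kN/m (0→w₀ over full span):
  R_A = 3w₀L/20 = 3·(-10)·8/20 = -12 kN
  M_A = w₀L²/30 = (-10)·8²/30 = -64/3 kN·m
  R_B = 7w₀L/20 = 7·(-10)·8/20 = -28 kN
  M_B = -w₀L²/20 = -(-10)·8²/20 = 32 kN·m
Load 2 — point force P=-7 kN at a=2 m (b=L-a=6):
  R_A = Pb²(3a+b)/L³ = (-7)·6²·(3·2+6)/8³ = -189/32 kN
  M_A = Pab²/L² = (-7)·2·6²/8² = -63/8 kN·m
  R_B = Pa²(a+3b)/L³ = (-7)·2²·(2+3·6)/8³ = -35/32 kN
  M_B = -Pa²b/L² = -(-7)·2²·6/8² = 21/8 kN·m
Superposition: R_A = -573/32 kN, M_A = -701/24 kN·m, R_B = -931/32 kN, M_B = 277/8 kN·m

R_A = -573/32 kN, M_A = -701/24 kN·m, R_B = -931/32 kN, M_B = 277/8 kN·m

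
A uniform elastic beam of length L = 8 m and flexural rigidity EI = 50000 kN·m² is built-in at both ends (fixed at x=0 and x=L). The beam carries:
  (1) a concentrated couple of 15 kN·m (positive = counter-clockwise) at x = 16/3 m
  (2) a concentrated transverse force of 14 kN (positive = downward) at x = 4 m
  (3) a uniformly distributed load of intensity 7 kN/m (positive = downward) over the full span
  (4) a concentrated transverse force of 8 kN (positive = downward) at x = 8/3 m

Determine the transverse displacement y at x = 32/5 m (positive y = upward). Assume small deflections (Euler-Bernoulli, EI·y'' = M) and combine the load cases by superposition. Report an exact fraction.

y(32/5) = -158468/158203125 m

Load 1 — applied couple M₀=15 kN·m at a=16/3 m (b=L-a=8/3):
  y_1 = (R_Ax³/6 - M_Ax²/2 - M₀(x-a)²/2)/EI  [x>a] with R_A=5/2, M_A=5 = ((5/2)·(32/5)³/6 - 5·(32/5)²/2 - 15·((32/5)-(16/3))²/2)/50000 = -8/234375 m
Load 2 — point force P=14 kN at a=4 m (b=L-a=4):
  y_2 = -Pa²(L-x)²(3bL-(3b+a)(L-x))/(6L³EI)  [x>a] = -14·4²·(8-(32/5))²·(3·4·8-(3·4+4)·(8-(32/5)))/(6·8³·50000) = -308/1171875 m
Load 3 — uniform load w=7 kN/m over full span:
  y_3 = -wx²(L-x)²/(24EI) = -7·(32/5)²·(8-(32/5))²/(24·50000) = -3584/5859375 m
Load 4 — point force P=8 kN at a=8/3 m (b=L-a=16/3):
  y_4 = -Pa²(L-x)²(3bL-(3b+a)(L-x))/(6L³EI)  [x>a] = -8·(8/3)²·(8-(32/5))²·(3·(16/3)·8-(3·(16/3)+(8/3))·(8-(32/5)))/(6·8³·50000) = -2944/31640625 m
Superposition: y = Σ y_i = -158468/158203125 m ≈ -0.001002 m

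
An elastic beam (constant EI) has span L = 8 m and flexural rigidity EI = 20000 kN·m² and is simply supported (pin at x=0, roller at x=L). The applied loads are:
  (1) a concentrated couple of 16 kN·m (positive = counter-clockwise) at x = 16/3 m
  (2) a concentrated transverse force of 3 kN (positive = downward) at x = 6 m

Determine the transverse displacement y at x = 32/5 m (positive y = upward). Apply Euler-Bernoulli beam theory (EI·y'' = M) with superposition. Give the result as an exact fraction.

Load 1 — applied couple M₀=16 kN·m at a=16/3 m (b=L-a=8/3):
  y_1 = (M₀x³/(6L)-M₀(x-a)²/2+C₁x)/EI  [x>a] with C₁=M₀(3b²-L²)/(6L)=-128/9 = (16·(32/5)³/(6·8)-16·((32/5)-(16/3))²/2+(-128/9)·(32/5))/20000 = -448/703125 m
Load 2 — point force P=3 kN at a=6 m (b=L-a=2):
  y_2 = -Pa(L-x)(2Lx-a²-x²)/(6LEI)  [x>a] = -3·6·(8-(32/5))·(2·8·(32/5)-6²-(32/5)²)/(6·8·20000) = -477/625000 m
Superposition: y = Σ y_i = -7877/5625000 m ≈ -0.001400 m

y(32/5) = -7877/5625000 m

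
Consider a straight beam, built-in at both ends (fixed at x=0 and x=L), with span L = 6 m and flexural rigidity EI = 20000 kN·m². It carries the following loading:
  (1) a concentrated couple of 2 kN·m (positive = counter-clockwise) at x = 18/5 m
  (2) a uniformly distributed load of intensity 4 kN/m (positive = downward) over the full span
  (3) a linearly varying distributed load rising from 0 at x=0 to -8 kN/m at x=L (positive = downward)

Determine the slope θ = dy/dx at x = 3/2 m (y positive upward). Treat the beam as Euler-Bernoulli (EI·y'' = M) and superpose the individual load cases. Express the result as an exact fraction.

θ(3/2) = -471/16000000 rad

Load 1 — applied couple M₀=2 kN·m at a=18/5 m (b=L-a=12/5):
  θ_1 = (R_Ax²/2 - M_Ax)/EI  [x≤a] with R_A=12/25, M_A=16/25 = ((12/25)·(3/2)²/2 - (16/25)·(3/2))/20000 = -21/1000000 rad
Load 2 — uniform load w=4 kN/m over full span:
  θ_2 = -wx(L-x)(L-2x)/(12EI) = -4·(3/2)·(6-(3/2))·(6-2·(3/2))/(12·20000) = -27/80000 rad
Load 3 — triangular load w₀=-8 kN/m (0→w₀ over full span):
  θ_3 = -w₀(2x(L-x)(L-2x)(x+2L)+x²(L-x)²)/(120LEI) = -(-8)·(2·(3/2)·(6-(3/2))·(6-2·(3/2))·((3/2)+2·6)+(3/2)²·(6-(3/2))²)/(120·6·20000) = 1053/3200000 rad
Superposition: θ = Σ θ_i = -471/16000000 rad ≈ -0.000029 rad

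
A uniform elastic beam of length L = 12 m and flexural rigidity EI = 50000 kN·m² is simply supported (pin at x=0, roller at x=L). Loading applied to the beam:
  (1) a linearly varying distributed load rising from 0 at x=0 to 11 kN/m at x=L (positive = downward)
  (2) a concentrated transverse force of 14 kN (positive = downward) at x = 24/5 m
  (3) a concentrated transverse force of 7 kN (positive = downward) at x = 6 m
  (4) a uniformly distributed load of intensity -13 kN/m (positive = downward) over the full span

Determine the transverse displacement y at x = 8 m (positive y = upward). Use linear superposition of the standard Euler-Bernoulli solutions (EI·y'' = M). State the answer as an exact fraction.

Load 1 — triangular load w₀=11 kN/m (0→w₀ over full span):
  y_1 = -w₀x(7L⁴-10L²x²+3x⁴)/(360LEI) = -11·8·(7·12⁴-10·12²·8²+3·8⁴)/(360·12·50000) = -748/28125 m
Load 2 — point force P=14 kN at a=24/5 m (b=L-a=36/5):
  y_2 = -Pa(L-x)(2Lx-a²-x²)/(6LEI)  [x>a] = -14·(24/5)·(12-8)·(2·12·8-(24/5)²-8²)/(6·12·50000) = -9184/1171875 m
Load 3 — point force P=7 kN at a=6 m (b=L-a=6):
  y_3 = -Pa(L-x)(2Lx-a²-x²)/(6LEI)  [x>a] = -7·6·(12-8)·(2·12·8-6²-8²)/(6·12·50000) = -161/37500 m
Load 4 — uniform load w=-13 kN/m over full span:
  y_4 = -wx(L³-2Lx²+x³)/(24EI) = -(-13)·8·(12³-2·12·8²+8³)/(24·50000) = 572/9375 m
Superposition: y = Σ y_i = 313417/14062500 m ≈ 0.022287 m

y(8) = 313417/14062500 m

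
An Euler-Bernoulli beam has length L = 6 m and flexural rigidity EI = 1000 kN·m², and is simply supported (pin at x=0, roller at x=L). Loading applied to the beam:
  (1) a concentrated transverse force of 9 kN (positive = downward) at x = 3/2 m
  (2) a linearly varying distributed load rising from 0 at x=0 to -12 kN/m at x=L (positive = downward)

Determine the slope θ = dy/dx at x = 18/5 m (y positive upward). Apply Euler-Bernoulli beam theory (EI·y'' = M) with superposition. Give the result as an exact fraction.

Load 1 — point force P=9 kN at a=3/2 m (b=L-a=9/2):
  θ_1 = -Pa(2L²-6Lx+3x²+a²)/(6LEI)  [x>a] = -9·(3/2)·(2·6²-6·6·(18/5)+3·(18/5)²+(3/2)²)/(6·6·1000) = 4941/800000 rad
Load 2 — triangular load w₀=-12 kN/m (0→w₀ over full span):
  θ_2 = -w₀(7L⁴-30L²x²+15x⁴)/(360LEI) = -(-12)·(7·6⁴-30·6²·(18/5)²+15·(18/5)⁴)/(360·6·1000) = -1044/78125 rad
Superposition: θ = Σ θ_i = -143739/20000000 rad ≈ -0.007187 rad

θ(18/5) = -143739/20000000 rad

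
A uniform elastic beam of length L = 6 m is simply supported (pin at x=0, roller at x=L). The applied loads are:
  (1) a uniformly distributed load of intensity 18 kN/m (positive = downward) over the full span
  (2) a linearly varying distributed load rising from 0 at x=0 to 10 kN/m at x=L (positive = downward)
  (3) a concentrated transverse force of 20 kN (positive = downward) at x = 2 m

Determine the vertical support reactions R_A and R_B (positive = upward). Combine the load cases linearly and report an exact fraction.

Load 1 — uniform load w=18 kN/m over full span:
  R_A = wL/2 = 18·6/2 = 54 kN
  R_B = wL/2 = 18·6/2 = 54 kN
Load 2 — triangular load w₀=10 kN/m (0→w₀ over full span):
  R_A = w₀L/6 = 10·6/6 = 10 kN
  R_B = w₀L/3 = 10·6/3 = 20 kN
Load 3 — point force P=20 kN at a=2 m (b=L-a=4):
  R_A = Pb/L = 20·4/6 = 40/3 kN
  R_B = Pa/L = 20·2/6 = 20/3 kN
Superposition: R_A = 232/3 kN, R_B = 242/3 kN

R_A = 232/3 kN, R_B = 242/3 kN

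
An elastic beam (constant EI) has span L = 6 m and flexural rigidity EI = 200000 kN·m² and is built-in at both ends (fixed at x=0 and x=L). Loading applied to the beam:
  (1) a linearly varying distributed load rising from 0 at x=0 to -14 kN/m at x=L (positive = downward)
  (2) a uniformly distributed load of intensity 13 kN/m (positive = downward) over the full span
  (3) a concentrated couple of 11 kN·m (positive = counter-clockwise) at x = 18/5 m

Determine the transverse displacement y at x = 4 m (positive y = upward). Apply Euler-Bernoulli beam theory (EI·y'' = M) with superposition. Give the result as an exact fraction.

y(4) = -1759/22500000 m

Load 1 — triangular load w₀=-14 kN/m (0→w₀ over full span):
  y_1 = -w₀x²(L-x)²(x+2L)/(120LEI) = -(-14)·4²·(6-4)²·(4+2·6)/(120·6·200000) = 14/140625 m
Load 2 — uniform load w=13 kN/m over full span:
  y_2 = -wx²(L-x)²/(24EI) = -13·4²·(6-4)²/(24·200000) = -13/75000 m
Load 3 — applied couple M₀=11 kN·m at a=18/5 m (b=L-a=12/5):
  y_3 = (R_Ax³/6 - M_Ax²/2 - M₀(x-a)²/2)/EI  [x>a] with R_A=66/25, M_A=88/25 = ((66/25)·4³/6 - (88/25)·4²/2 - 11·(4-(18/5))²/2)/200000 = -11/2500000 m
Superposition: y = Σ y_i = -1759/22500000 m ≈ -0.000078 m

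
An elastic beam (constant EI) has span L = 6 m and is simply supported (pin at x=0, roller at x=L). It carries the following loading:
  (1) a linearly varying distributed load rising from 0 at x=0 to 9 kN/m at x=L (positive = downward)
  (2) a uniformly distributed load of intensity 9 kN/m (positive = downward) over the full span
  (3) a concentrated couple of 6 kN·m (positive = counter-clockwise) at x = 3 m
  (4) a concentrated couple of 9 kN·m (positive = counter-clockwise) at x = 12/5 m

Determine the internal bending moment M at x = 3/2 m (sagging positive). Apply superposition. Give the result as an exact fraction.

M(3/2) = 1497/32 kN·m

Load 1 — triangular load w₀=9 kN/m (0→w₀ over full span):
  M_1 = w₀Lx/6 - w₀x³/(6L) = 9·6·(3/2)/6 - 9·(3/2)³/(6·6) = 405/32 kN·m
Load 2 — uniform load w=9 kN/m over full span:
  M_2 = wx(L-x)/2 = 9·(3/2)·(6-(3/2))/2 = 243/8 kN·m
Load 3 — applied couple M₀=6 kN·m at a=3 m (b=L-a=3):
  M_3 = M₀x/L  [x≤a] = 6·(3/2)/6 = 3/2 kN·m
Load 4 — applied couple M₀=9 kN·m at a=12/5 m (b=L-a=18/5):
  M_4 = M₀x/L  [x≤a] = 9·(3/2)/6 = 9/4 kN·m
Superposition: M = Σ M_i = 1497/32 kN·m ≈ 46.781250 kN·m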